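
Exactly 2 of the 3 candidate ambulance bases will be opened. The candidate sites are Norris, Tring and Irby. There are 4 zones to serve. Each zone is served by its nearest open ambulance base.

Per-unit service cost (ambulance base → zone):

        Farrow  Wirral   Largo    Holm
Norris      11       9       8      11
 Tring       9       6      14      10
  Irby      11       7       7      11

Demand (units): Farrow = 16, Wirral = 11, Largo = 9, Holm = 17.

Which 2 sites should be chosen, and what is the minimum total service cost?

Choose Tring and Irby; total service cost 443.

With exactly 2 open, each zone uses its cheapest among the chosen.
{Tring, Irby}: Farrow→Tring 9·16=144, Wirral→Tring 6·11=66, Largo→Irby 7·9=63, Holm→Tring 10·17=170. Service cost 443.
{Norris, Tring}: service cost 452
{Norris, Irby}: service cost 503
Among all 3 size-2 choices, {Tring, Irby} is lowest.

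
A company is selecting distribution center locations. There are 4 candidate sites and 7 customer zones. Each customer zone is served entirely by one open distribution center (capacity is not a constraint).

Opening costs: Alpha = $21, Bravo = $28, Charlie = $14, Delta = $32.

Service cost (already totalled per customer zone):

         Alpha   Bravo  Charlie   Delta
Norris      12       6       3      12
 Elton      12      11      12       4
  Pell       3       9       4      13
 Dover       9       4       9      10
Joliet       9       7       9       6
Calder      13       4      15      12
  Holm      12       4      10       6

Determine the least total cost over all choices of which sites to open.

Minimum total cost: 73

For any fixed open set, each customer zone goes to its cheapest open site; total = fixed + service.
{Bravo}: Norris→Bravo 6, Elton→Bravo 11, Pell→Bravo 9, Dover→Bravo 4, Joliet→Bravo 7, Calder→Bravo 4, Holm→Bravo 4. Service 45; fixed 28; total 73.
{Charlie}: Norris→Charlie 3, Elton→Charlie 12, Pell→Charlie 4, Dover→Charlie 9, Joliet→Charlie 9, Calder→Charlie 15, Holm→Charlie 10. Service 62; fixed 14; total 76.
{Bravo, Charlie}: Norris→Charlie 3, Elton→Bravo 11, Pell→Charlie 4, Dover→Bravo 4, Joliet→Bravo 7, Calder→Bravo 4, Holm→Bravo 4. Service 37; fixed 42; total 79.
{Alpha, Bravo, Charlie, Delta}: service 28 + fixed 95 = 123
No other subset beats 73.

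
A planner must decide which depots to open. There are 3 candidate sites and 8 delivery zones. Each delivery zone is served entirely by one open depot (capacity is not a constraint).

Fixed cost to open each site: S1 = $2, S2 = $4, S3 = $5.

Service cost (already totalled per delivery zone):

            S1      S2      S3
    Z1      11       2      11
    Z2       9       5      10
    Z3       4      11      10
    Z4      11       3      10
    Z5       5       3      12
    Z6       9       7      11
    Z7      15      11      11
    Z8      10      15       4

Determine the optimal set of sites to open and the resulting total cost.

For any fixed open set, each delivery zone goes to its cheapest open site; total = fixed + service.
{S1, S2, S3}: Z1→S2 2, Z2→S2 5, Z3→S1 4, Z4→S2 3, Z5→S2 3, Z6→S2 7, Z7→S2 11, Z8→S3 4. Service 39; fixed 11; total 50.
{S1, S2}: service 45 + fixed 6 = 51
{S2, S3}: service 45 + fixed 9 = 54
{S1}: Z1→S1 11, Z2→S1 9, Z3→S1 4, Z4→S1 11, Z5→S1 5, Z6→S1 9, Z7→S1 15, Z8→S1 10. Service 74; fixed 2; total 76.
(All 7 nonempty subsets were checked; S1, S2 and S3 is lowest.)

Open S1, S2 and S3; minimum total cost 50.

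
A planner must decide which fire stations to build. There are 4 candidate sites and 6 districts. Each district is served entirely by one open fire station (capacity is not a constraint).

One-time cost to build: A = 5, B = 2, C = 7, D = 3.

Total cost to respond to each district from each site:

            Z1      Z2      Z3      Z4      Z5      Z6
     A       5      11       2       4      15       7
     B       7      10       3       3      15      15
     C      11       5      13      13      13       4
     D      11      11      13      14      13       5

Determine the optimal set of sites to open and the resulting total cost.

Open B and C; minimum total cost 44.

For any fixed open set, each district goes to its cheapest open site; total = fixed + service.
{B, C}: Z1→B 7, Z2→C 5, Z3→B 3, Z4→B 3, Z5→C 13, Z6→C 4. Service 35; fixed 9; total 44.
{A, C}: service 33 + fixed 12 = 45
{A, B, C}: Z1→A 5, Z2→C 5, Z3→A 2, Z4→B 3, Z5→C 13, Z6→C 4. Service 32; fixed 14; total 46.
{A, B, C, D}: Z1→A 5, Z2→C 5, Z3→A 2, Z4→B 3, Z5→C 13, Z6→C 4. Service 32; fixed 17; total 49.
No other subset beats 44.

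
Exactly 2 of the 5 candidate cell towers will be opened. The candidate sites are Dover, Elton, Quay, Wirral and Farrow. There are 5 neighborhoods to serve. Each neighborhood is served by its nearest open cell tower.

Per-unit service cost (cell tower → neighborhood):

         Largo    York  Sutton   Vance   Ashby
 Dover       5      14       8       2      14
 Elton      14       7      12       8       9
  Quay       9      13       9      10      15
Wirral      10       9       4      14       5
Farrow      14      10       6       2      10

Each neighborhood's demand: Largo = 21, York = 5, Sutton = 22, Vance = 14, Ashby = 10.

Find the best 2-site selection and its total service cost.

Choose Dover and Wirral; total service cost 316.

With exactly 2 open, each neighborhood uses its cheapest among the chosen.
{Dover, Wirral}: Largo→Dover 5·21=105, York→Wirral 9·5=45, Sutton→Wirral 4·22=88, Vance→Dover 2·14=28, Ashby→Wirral 5·10=50. Service cost 316.
{Dover, Farrow}: service cost 415
{Wirral, Farrow}: service cost 421
Among all 10 size-2 choices, {Dover, Wirral} is lowest.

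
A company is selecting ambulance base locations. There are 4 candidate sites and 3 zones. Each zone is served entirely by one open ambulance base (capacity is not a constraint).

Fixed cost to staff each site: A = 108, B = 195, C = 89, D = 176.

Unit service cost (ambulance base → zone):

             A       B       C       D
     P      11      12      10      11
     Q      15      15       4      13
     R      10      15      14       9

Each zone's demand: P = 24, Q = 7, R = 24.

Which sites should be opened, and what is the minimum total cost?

For any fixed open set, each zone goes to its cheapest open site; total = fixed + service.
{C}: P→C 10·24=240, Q→C 4·7=28, R→C 14·24=336. Service 604; fixed 89; total 693.
{A, C}: service 508 + fixed 197 = 705
{A}: P→A 11·24=264, Q→A 15·7=105, R→A 10·24=240. Service 609; fixed 108; total 717.
{A, B, C, D}: P→C 10·24=240, Q→C 4·7=28, R→D 9·24=216. Service 484; fixed 568; total 1052.
(All 15 nonempty subsets were checked; C only is lowest.)

Open C only; minimum total cost 693.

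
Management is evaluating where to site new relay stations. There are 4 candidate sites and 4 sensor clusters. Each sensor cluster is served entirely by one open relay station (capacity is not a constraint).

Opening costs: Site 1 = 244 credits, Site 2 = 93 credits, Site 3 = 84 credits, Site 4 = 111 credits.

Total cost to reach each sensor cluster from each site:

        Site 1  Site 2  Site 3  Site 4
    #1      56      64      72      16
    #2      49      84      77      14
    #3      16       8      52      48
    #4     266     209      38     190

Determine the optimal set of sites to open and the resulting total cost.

For any fixed open set, each sensor cluster goes to its cheapest open site; total = fixed + service.
{Site 3, Site 4}: #1→Site 4 16, #2→Site 4 14, #3→Site 4 48, #4→Site 3 38. Service 116; fixed 195; total 311.
{Site 3}: #1→Site 3 72, #2→Site 3 77, #3→Site 3 52, #4→Site 3 38. Service 239; fixed 84; total 323.
{Site 2, Site 3}: service 187 + fixed 177 = 364
{Site 1, Site 2, Site 3, Site 4}: service 76 + fixed 532 = 608
No other subset beats 311.

Open Site 3 and Site 4; minimum total cost 311.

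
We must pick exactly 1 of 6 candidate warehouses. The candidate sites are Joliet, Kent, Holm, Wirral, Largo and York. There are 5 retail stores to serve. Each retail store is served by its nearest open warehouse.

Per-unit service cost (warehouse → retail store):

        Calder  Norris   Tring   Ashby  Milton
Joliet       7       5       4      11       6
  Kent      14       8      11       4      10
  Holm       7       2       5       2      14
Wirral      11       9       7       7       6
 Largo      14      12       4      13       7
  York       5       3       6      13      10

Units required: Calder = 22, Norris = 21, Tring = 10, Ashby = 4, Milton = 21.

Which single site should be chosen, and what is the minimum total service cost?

Choose Joliet only; total service cost 469.

With exactly 1 open, each retail store uses its cheapest among the chosen.
{Joliet}: Calder→Joliet 7·22=154, Norris→Joliet 5·21=105, Tring→Joliet 4·10=40, Ashby→Joliet 11·4=44, Milton→Joliet 6·21=126. Service cost 469.
{York}: service cost 495
{Holm}: service cost 548
Among all 6 size-1 choices, {Joliet} is lowest.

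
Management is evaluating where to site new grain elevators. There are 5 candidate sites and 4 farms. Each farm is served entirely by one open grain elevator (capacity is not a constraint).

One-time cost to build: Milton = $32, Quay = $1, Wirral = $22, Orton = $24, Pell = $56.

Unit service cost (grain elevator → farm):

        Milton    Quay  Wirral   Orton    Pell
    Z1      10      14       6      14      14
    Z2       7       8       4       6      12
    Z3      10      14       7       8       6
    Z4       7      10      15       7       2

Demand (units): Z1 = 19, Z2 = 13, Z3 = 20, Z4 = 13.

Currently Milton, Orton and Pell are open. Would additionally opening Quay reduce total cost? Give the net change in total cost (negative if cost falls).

No — net change +1 (cost rises by 1).

Current service cost with {Milton, Orton, Pell}: 414.
Adding Quay: each farm re-picks its cheapest; new service cost 414, saving 0.
Extra fixed cost: 1. Net change = 1 − 0 = 1.
(Totals: 526 → 527.)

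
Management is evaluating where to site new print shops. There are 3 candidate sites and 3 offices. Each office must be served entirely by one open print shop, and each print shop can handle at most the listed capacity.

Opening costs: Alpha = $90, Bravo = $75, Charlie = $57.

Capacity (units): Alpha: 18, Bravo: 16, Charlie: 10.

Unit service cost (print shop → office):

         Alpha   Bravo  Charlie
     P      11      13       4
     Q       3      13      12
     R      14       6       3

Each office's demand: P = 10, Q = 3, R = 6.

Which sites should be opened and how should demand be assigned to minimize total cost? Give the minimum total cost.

Minimum total cost: 247

Open {Bravo, Charlie}: P→Charlie 4·10=40, Q→Bravo 13·3=39, R→Bravo 6·6=36.
Loads: Bravo carries 9/16, Charlie carries 10/10. Service 115; fixed 132; total 247.
Next best feasible plan costs 280.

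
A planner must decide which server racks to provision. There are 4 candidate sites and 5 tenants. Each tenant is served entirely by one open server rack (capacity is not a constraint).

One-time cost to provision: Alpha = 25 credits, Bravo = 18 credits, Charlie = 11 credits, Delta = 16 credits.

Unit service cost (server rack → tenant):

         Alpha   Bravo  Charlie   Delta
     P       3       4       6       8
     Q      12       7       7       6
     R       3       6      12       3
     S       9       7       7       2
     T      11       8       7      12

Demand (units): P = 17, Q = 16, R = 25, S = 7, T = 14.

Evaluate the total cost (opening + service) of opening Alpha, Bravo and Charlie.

Total cost: 439

Each tenant is assigned to its cheapest site among the open ones.
{Alpha, Bravo, Charlie}: P→Alpha 3·17=51, Q→Bravo 7·16=112, R→Alpha 3·25=75, S→Bravo 7·7=49, T→Charlie 7·14=98. Service 385; fixed 54; total 439.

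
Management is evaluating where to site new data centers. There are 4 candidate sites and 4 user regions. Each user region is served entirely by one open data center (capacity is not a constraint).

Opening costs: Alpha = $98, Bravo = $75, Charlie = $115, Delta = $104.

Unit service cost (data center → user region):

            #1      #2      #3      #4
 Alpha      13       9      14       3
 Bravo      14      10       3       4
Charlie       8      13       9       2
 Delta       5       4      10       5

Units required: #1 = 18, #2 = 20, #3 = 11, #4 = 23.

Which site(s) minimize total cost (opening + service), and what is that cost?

Open Bravo and Delta; minimum total cost 474.

For any fixed open set, each user region goes to its cheapest open site; total = fixed + service.
{Bravo, Delta}: #1→Delta 5·18=90, #2→Delta 4·20=80, #3→Bravo 3·11=33, #4→Bravo 4·23=92. Service 295; fixed 179; total 474.
{Delta}: service 395 + fixed 104 = 499
{Charlie, Delta}: service 315 + fixed 219 = 534
{Alpha, Bravo, Charlie, Delta}: service 249 + fixed 392 = 641
(All 15 nonempty subsets were checked; Bravo and Delta is lowest.)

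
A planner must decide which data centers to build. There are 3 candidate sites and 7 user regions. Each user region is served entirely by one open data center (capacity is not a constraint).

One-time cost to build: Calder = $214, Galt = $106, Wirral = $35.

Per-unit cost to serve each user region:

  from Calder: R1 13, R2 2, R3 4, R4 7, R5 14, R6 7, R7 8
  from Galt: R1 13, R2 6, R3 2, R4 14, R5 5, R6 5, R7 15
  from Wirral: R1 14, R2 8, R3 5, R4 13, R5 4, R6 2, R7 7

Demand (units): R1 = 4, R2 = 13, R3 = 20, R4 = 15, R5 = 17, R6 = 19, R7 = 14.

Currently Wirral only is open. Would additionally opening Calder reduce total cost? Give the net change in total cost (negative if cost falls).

No — net change +22 (cost rises by 22).

Current service cost with {Wirral}: 659.
Adding Calder: each user region re-picks its cheapest; new service cost 467, saving 192.
Extra fixed cost: 214. Net change = 214 − 192 = 22.
(Totals: 694 → 716.)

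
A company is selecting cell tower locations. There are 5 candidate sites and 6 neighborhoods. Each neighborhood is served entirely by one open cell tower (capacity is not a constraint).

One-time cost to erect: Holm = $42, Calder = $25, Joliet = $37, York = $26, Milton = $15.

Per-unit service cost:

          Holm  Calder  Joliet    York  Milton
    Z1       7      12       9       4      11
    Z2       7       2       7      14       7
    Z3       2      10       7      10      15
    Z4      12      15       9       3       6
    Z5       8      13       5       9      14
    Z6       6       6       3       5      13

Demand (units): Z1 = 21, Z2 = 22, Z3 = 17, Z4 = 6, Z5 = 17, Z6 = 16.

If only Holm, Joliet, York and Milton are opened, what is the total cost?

Total cost: 543

Each neighborhood is assigned to its cheapest site among the open ones.
{Holm, Joliet, York, Milton}: Z1→York 4·21=84, Z2→Holm 7·22=154, Z3→Holm 2·17=34, Z4→York 3·6=18, Z5→Joliet 5·17=85, Z6→Joliet 3·16=48. Service 423; fixed 120; total 543.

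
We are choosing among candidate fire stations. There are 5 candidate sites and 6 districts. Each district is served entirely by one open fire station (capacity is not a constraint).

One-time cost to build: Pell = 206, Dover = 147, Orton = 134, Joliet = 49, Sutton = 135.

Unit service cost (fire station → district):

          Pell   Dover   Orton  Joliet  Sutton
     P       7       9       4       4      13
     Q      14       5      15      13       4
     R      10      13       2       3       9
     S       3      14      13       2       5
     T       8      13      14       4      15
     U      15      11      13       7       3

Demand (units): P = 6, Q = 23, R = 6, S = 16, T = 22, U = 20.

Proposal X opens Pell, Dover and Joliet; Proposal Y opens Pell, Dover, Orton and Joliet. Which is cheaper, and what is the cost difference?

Proposal X: {Pell, Dover, Joliet}: P→Joliet 4·6=24, Q→Dover 5·23=115, R→Joliet 3·6=18, S→Joliet 2·16=32, T→Joliet 4·22=88, U→Joliet 7·20=140. Service 417; fixed 402; total 819.
Proposal Y: {Pell, Dover, Orton, Joliet}: P→Orton 4·6=24, Q→Dover 5·23=115, R→Orton 2·6=12, S→Joliet 2·16=32, T→Joliet 4·22=88, U→Joliet 7·20=140. Service 411; fixed 536; total 947.
Difference: |819 − 947| = 128.

Proposal X is cheaper by 128.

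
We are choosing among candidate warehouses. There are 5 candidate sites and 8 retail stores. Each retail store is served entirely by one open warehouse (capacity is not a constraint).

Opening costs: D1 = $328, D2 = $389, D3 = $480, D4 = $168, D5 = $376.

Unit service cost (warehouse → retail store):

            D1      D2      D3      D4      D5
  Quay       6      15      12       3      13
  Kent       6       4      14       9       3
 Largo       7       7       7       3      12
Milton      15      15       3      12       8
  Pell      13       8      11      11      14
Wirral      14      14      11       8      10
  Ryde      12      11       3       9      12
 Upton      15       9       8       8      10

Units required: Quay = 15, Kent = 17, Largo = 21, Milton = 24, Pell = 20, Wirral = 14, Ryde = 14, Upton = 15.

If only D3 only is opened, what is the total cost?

Each retail store is assigned to its cheapest site among the open ones.
{D3}: Quay→D3 12·15=180, Kent→D3 14·17=238, Largo→D3 7·21=147, Milton→D3 3·24=72, Pell→D3 11·20=220, Wirral→D3 11·14=154, Ryde→D3 3·14=42, Upton→D3 8·15=120. Service 1173; fixed 480; total 1653.

Total cost: 1653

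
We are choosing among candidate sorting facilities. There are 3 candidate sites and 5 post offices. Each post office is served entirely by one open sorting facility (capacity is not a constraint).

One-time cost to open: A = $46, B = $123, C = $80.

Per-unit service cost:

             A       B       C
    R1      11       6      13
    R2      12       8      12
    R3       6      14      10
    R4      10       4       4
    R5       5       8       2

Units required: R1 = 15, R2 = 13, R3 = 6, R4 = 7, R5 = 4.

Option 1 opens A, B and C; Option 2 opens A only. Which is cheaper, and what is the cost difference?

Option 2 is cheaper by 22.

Option 1: {A, B, C}: R1→B 6·15=90, R2→B 8·13=104, R3→A 6·6=36, R4→B 4·7=28, R5→C 2·4=8. Service 266; fixed 249; total 515.
Option 2: {A}: R1→A 11·15=165, R2→A 12·13=156, R3→A 6·6=36, R4→A 10·7=70, R5→A 5·4=20. Service 447; fixed 46; total 493.
Difference: |515 − 493| = 22.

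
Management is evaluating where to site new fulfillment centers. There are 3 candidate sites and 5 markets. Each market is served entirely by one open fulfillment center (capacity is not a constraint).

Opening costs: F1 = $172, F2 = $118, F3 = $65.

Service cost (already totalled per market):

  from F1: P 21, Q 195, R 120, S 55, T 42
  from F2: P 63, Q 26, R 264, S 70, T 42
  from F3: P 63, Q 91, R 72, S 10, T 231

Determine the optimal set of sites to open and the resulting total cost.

For any fixed open set, each market goes to its cheapest open site; total = fixed + service.
{F2, F3}: P→F2 63, Q→F2 26, R→F3 72, S→F3 10, T→F2 42. Service 213; fixed 183; total 396.
{F1, F3}: P→F1 21, Q→F3 91, R→F3 72, S→F3 10, T→F1 42. Service 236; fixed 237; total 473.
{F1, F2, F3}: P→F1 21, Q→F2 26, R→F3 72, S→F3 10, T→F1 42. Service 171; fixed 355; total 526.
{F3}: service 467 + fixed 65 = 532
No other subset beats 396.

Open F2 and F3; minimum total cost 396.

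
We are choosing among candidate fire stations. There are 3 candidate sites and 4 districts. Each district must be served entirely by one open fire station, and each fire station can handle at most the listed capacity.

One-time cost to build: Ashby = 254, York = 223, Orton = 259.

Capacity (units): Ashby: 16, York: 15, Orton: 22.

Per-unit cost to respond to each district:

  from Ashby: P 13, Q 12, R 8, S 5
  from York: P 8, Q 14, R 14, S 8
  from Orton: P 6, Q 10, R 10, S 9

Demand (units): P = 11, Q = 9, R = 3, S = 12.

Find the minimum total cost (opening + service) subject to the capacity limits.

Minimum total cost: 753

Open {Ashby, Orton}: P→Orton 6·11=66, Q→Orton 10·9=90, R→Ashby 8·3=24, S→Ashby 5·12=60.
Loads: Ashby carries 15/16, Orton carries 20/22. Service 240; fixed 513; total 753.
Next best feasible plan costs 776.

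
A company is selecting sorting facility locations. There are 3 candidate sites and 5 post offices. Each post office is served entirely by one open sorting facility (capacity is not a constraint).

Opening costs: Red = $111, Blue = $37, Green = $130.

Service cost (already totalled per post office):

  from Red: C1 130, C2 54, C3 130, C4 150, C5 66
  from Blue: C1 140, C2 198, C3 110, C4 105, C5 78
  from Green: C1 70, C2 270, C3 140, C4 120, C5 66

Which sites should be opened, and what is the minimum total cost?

For any fixed open set, each post office goes to its cheapest open site; total = fixed + service.
{Red, Blue}: C1→Red 130, C2→Red 54, C3→Blue 110, C4→Blue 105, C5→Red 66. Service 465; fixed 148; total 613.
{Red}: C1→Red 130, C2→Red 54, C3→Red 130, C4→Red 150, C5→Red 66. Service 530; fixed 111; total 641.
{Blue}: service 631 + fixed 37 = 668
{Red, Blue, Green}: service 405 + fixed 278 = 683
No other subset beats 613.

Open Red and Blue; minimum total cost 613.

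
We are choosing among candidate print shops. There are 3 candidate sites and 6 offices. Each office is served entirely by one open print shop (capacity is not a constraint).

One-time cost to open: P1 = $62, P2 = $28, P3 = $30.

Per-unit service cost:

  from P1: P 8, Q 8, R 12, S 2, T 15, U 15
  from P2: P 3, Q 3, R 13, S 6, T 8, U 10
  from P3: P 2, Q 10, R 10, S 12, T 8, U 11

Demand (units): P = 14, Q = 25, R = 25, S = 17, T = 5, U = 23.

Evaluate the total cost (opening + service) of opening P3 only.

Total cost: 1055

Each office is assigned to its cheapest site among the open ones.
{P3}: P→P3 2·14=28, Q→P3 10·25=250, R→P3 10·25=250, S→P3 12·17=204, T→P3 8·5=40, U→P3 11·23=253. Service 1025; fixed 30; total 1055.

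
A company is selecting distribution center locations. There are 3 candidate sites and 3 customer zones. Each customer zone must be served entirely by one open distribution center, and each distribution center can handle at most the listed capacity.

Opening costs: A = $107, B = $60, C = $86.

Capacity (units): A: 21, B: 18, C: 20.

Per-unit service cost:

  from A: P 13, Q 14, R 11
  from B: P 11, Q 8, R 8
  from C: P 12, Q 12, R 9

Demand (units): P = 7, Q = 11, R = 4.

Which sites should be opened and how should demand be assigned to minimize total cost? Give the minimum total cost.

Minimum total cost: 347

Open {B, C}: P→B 11·7=77, Q→B 8·11=88, R→C 9·4=36.
Loads: B carries 18/18, C carries 4/20. Service 201; fixed 146; total 347.
Next best feasible plan costs 350.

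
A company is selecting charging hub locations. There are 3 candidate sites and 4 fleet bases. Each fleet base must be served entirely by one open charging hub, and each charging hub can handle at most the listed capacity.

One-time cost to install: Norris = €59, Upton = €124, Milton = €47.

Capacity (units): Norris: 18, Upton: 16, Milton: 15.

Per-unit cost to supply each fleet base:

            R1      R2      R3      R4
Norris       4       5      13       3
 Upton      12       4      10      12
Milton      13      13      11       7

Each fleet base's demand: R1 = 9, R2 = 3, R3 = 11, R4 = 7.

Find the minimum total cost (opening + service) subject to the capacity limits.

Open {Norris, Milton}: R1→Norris 4·9=36, R2→Milton 13·3=39, R3→Milton 11·11=121, R4→Norris 3·7=21.
Loads: Norris carries 16/18, Milton carries 14/15. Service 217; fixed 106; total 323.
Next best feasible plan costs 362.

Minimum total cost: 323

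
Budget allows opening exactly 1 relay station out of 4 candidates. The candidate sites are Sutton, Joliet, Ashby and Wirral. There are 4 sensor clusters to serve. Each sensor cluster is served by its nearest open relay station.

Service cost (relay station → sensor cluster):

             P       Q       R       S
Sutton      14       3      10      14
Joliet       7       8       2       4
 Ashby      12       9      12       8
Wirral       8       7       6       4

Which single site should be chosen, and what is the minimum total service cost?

With exactly 1 open, each sensor cluster uses its cheapest among the chosen.
{Joliet}: P→Joliet 7, Q→Joliet 8, R→Joliet 2, S→Joliet 4. Service cost 21.
{Wirral}: service cost 25
{Sutton}: service cost 41
Among all 4 size-1 choices, {Joliet} is lowest.

Choose Joliet only; total service cost 21.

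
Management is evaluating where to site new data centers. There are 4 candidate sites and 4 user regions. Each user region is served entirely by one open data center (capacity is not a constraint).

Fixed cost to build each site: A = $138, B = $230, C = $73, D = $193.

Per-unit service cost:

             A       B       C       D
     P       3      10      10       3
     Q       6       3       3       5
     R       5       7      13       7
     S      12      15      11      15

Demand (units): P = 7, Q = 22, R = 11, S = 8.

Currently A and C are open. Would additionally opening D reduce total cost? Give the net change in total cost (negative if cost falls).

No — net change +193 (cost rises by 193).

Current service cost with {A, C}: 230.
Adding D: each user region re-picks its cheapest; new service cost 230, saving 0.
Extra fixed cost: 193. Net change = 193 − 0 = 193.
(Totals: 441 → 634.)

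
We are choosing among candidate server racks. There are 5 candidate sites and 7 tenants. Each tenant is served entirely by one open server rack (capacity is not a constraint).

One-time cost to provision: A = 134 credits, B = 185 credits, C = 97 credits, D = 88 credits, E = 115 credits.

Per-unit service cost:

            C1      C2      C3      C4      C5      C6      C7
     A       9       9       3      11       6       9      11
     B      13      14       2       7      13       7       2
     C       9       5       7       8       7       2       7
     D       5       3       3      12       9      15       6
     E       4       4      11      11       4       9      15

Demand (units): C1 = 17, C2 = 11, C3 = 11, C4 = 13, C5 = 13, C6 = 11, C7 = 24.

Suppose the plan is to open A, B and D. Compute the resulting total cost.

Each tenant is assigned to its cheapest site among the open ones.
{A, B, D}: C1→D 5·17=85, C2→D 3·11=33, C3→B 2·11=22, C4→B 7·13=91, C5→A 6·13=78, C6→B 7·11=77, C7→B 2·24=48. Service 434; fixed 407; total 841.

Total cost: 841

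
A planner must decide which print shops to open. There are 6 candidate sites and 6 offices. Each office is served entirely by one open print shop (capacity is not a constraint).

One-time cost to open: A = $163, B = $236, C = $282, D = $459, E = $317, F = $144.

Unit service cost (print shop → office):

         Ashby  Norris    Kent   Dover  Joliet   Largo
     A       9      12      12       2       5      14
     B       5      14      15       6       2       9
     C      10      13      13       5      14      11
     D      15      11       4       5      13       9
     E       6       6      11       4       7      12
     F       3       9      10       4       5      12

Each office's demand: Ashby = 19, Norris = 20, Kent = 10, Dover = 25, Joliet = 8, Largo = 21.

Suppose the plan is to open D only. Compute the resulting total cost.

Total cost: 1422

Each office is assigned to its cheapest site among the open ones.
{D}: Ashby→D 15·19=285, Norris→D 11·20=220, Kent→D 4·10=40, Dover→D 5·25=125, Joliet→D 13·8=104, Largo→D 9·21=189. Service 963; fixed 459; total 1422.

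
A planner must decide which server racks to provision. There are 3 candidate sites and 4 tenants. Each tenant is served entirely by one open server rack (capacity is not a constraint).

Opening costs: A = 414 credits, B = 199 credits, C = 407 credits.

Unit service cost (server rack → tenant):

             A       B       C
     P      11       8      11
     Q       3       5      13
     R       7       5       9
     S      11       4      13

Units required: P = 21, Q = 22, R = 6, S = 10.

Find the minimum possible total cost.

For any fixed open set, each tenant goes to its cheapest open site; total = fixed + service.
{B}: P→B 8·21=168, Q→B 5·22=110, R→B 5·6=30, S→B 4·10=40. Service 348; fixed 199; total 547.
{A}: service 449 + fixed 414 = 863
{A, B}: P→B 8·21=168, Q→A 3·22=66, R→B 5·6=30, S→B 4·10=40. Service 304; fixed 613; total 917.
{A, B, C}: P→B 8·21=168, Q→A 3·22=66, R→B 5·6=30, S→B 4·10=40. Service 304; fixed 1020; total 1324.
(All 7 nonempty subsets were checked; B only is lowest.)

Minimum total cost: 547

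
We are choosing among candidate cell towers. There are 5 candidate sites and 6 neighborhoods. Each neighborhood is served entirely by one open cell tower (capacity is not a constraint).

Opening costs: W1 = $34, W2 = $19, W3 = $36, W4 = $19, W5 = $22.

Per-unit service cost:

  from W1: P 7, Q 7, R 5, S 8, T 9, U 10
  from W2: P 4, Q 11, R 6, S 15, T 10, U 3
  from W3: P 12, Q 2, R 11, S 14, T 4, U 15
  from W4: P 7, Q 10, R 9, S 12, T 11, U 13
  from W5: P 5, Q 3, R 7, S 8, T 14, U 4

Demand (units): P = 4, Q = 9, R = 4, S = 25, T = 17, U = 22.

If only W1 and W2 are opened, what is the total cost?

Each neighborhood is assigned to its cheapest site among the open ones.
{W1, W2}: P→W2 4·4=16, Q→W1 7·9=63, R→W1 5·4=20, S→W1 8·25=200, T→W1 9·17=153, U→W2 3·22=66. Service 518; fixed 53; total 571.

Total cost: 571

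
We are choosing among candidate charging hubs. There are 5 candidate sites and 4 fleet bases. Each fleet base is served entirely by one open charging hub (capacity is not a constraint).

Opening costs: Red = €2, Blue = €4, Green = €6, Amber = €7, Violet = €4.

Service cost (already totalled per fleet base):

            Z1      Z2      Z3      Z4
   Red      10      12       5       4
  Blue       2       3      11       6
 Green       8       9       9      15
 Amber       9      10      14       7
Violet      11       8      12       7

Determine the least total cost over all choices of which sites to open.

For any fixed open set, each fleet base goes to its cheapest open site; total = fixed + service.
{Red, Blue}: Z1→Blue 2, Z2→Blue 3, Z3→Red 5, Z4→Red 4. Service 14; fixed 6; total 20.
{Red, Blue, Violet}: Z1→Blue 2, Z2→Blue 3, Z3→Red 5, Z4→Red 4. Service 14; fixed 10; total 24.
{Red, Blue, Green}: service 14 + fixed 12 = 26
{Red, Blue, Green, Amber, Violet}: Z1→Blue 2, Z2→Blue 3, Z3→Red 5, Z4→Red 4. Service 14; fixed 23; total 37.
No other subset beats 20.

Minimum total cost: 20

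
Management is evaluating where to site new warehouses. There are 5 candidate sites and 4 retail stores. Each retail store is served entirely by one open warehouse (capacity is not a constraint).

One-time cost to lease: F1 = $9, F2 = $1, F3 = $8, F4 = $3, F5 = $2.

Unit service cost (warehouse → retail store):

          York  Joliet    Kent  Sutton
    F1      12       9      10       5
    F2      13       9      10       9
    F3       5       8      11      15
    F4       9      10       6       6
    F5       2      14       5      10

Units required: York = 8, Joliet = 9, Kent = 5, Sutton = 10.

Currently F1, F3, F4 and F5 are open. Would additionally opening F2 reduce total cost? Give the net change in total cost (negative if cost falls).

No — net change +1 (cost rises by 1).

Current service cost with {F1, F3, F4, F5}: 163.
Adding F2: each retail store re-picks its cheapest; new service cost 163, saving 0.
Extra fixed cost: 1. Net change = 1 − 0 = 1.
(Totals: 185 → 186.)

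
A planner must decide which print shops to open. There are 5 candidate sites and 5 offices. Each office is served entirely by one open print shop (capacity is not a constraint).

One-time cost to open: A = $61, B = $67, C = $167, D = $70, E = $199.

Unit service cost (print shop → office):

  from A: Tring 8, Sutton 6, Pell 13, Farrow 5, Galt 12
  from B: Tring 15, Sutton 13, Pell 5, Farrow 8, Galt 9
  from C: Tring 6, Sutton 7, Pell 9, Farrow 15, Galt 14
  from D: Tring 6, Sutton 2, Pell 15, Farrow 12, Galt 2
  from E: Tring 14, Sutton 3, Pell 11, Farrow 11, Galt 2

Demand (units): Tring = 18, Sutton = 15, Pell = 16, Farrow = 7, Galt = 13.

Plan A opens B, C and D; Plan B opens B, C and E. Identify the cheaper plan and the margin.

Plan A is cheaper by 144.

Plan A: {B, C, D}: Tring→C 6·18=108, Sutton→D 2·15=30, Pell→B 5·16=80, Farrow→B 8·7=56, Galt→D 2·13=26. Service 300; fixed 304; total 604.
Plan B: {B, C, E}: Tring→C 6·18=108, Sutton→E 3·15=45, Pell→B 5·16=80, Farrow→B 8·7=56, Galt→E 2·13=26. Service 315; fixed 433; total 748.
Difference: |604 − 748| = 144.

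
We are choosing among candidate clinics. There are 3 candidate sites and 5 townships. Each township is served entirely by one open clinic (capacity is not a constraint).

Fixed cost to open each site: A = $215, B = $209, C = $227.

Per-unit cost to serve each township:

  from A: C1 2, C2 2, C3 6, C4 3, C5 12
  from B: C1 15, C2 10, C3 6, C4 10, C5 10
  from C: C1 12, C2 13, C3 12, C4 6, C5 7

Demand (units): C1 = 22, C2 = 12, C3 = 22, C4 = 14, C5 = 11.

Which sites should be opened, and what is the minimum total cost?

For any fixed open set, each township goes to its cheapest open site; total = fixed + service.
{A}: C1→A 2·22=44, C2→A 2·12=24, C3→A 6·22=132, C4→A 3·14=42, C5→A 12·11=132. Service 374; fixed 215; total 589.
{A, C}: service 319 + fixed 442 = 761
{A, B}: service 352 + fixed 424 = 776
{A, B, C}: C1→A 2·22=44, C2→A 2·12=24, C3→A 6·22=132, C4→A 3·14=42, C5→C 7·11=77. Service 319; fixed 651; total 970.
No other subset beats 589.

Open A only; minimum total cost 589.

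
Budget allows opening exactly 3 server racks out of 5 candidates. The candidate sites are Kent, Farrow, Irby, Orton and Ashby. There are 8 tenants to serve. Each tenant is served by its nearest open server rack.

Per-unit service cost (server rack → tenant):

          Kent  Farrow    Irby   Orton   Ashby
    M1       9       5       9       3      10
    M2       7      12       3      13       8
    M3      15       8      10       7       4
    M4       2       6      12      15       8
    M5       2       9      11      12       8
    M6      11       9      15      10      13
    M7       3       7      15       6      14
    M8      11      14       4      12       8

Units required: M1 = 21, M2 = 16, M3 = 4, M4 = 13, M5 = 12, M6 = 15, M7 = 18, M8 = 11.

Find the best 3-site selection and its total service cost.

With exactly 3 open, each tenant uses its cheapest among the chosen.
{Kent, Irby, Orton}: M1→Orton 3·21=63, M2→Irby 3·16=48, M3→Orton 7·4=28, M4→Kent 2·13=26, M5→Kent 2·12=24, M6→Orton 10·15=150, M7→Kent 3·18=54, M8→Irby 4·11=44. Service cost 437.
{Kent, Farrow, Irby}: service cost 468
{Kent, Orton, Ashby}: service cost 533
Among all 10 size-3 choices, {Kent, Irby, Orton} is lowest.

Choose Kent, Irby and Orton; total service cost 437.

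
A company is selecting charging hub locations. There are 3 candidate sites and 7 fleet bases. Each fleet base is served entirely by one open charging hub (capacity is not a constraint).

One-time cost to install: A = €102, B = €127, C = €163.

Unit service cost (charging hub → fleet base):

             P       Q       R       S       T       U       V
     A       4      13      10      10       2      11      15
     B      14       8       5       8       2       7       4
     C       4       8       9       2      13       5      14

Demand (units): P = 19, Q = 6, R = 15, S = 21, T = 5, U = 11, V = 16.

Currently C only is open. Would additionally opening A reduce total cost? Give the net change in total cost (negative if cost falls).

Current service cost with {C}: 645.
Adding A: each fleet base re-picks its cheapest; new service cost 590, saving 55.
Extra fixed cost: 102. Net change = 102 − 55 = 47.
(Totals: 808 → 855.)

No — net change +47 (cost rises by 47).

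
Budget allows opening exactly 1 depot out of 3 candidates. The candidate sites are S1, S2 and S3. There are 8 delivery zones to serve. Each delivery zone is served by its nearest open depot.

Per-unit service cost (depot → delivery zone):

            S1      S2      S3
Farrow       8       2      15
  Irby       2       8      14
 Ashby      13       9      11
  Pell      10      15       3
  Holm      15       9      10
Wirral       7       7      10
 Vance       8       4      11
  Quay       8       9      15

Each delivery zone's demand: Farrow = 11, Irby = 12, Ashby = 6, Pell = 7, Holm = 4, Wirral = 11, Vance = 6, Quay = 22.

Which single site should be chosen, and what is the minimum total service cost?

With exactly 1 open, each delivery zone uses its cheapest among the chosen.
{S2}: Farrow→S2 2·11=22, Irby→S2 8·12=96, Ashby→S2 9·6=54, Pell→S2 15·7=105, Holm→S2 9·4=36, Wirral→S2 7·11=77, Vance→S2 4·6=24, Quay→S2 9·22=198. Service cost 612.
{S1}: service cost 621
{S3}: service cost 966
Among all 3 size-1 choices, {S2} is lowest.

Choose S2 only; total service cost 612.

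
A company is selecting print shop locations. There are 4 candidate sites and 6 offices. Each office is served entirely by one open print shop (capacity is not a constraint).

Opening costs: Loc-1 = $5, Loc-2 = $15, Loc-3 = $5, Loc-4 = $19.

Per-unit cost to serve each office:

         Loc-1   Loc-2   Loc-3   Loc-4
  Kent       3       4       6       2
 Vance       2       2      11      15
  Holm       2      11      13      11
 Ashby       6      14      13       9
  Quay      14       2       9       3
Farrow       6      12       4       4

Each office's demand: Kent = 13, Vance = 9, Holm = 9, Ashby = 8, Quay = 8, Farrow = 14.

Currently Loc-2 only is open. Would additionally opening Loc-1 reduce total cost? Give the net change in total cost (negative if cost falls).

Yes — net change −237 (cost falls by 237).

Current service cost with {Loc-2}: 465.
Adding Loc-1: each office re-picks its cheapest; new service cost 223, saving 242.
Extra fixed cost: 5. Net change = 5 − 242 = -237.
(Totals: 480 → 243.)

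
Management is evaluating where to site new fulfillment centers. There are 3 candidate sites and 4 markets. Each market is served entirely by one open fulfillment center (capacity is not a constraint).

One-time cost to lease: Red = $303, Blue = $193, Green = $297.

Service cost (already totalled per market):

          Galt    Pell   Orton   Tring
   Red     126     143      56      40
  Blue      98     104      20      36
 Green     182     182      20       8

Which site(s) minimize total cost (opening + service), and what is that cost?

Open Blue only; minimum total cost 451.

For any fixed open set, each market goes to its cheapest open site; total = fixed + service.
{Blue}: Galt→Blue 98, Pell→Blue 104, Orton→Blue 20, Tring→Blue 36. Service 258; fixed 193; total 451.
{Red}: service 365 + fixed 303 = 668
{Green}: Galt→Green 182, Pell→Green 182, Orton→Green 20, Tring→Green 8. Service 392; fixed 297; total 689.
{Red, Blue, Green}: Galt→Blue 98, Pell→Blue 104, Orton→Blue 20, Tring→Green 8. Service 230; fixed 793; total 1023.
No other subset beats 451.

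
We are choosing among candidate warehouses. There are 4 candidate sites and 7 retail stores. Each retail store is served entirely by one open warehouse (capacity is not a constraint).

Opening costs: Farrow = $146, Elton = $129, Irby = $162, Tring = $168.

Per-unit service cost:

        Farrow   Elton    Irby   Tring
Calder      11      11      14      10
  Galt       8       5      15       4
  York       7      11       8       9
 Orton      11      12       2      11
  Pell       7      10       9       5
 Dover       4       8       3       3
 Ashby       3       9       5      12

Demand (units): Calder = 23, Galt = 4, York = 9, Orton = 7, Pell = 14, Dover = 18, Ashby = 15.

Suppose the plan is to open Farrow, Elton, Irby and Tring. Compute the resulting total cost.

Each retail store is assigned to its cheapest site among the open ones.
{Farrow, Elton, Irby, Tring}: Calder→Tring 10·23=230, Galt→Tring 4·4=16, York→Farrow 7·9=63, Orton→Irby 2·7=14, Pell→Tring 5·14=70, Dover→Irby 3·18=54, Ashby→Farrow 3·15=45. Service 492; fixed 605; total 1097.

Total cost: 1097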